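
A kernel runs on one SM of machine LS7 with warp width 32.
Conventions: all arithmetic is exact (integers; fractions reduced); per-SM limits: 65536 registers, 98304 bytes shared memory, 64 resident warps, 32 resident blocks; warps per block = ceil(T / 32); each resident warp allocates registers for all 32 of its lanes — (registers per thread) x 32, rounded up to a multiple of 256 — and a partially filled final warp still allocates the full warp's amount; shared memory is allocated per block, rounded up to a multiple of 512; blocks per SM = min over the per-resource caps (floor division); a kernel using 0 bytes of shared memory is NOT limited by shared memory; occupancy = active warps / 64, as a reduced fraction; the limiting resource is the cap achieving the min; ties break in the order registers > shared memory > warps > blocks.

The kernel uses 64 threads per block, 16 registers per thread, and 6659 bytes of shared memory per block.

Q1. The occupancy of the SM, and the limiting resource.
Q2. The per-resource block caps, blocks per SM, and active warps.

Answer: occupancy 13/32, limited by shared memory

registers: 64 blocks
shared memory: 13 blocks
warps: 32 blocks
blocks: 32 blocks

Answer: 13 blocks, 26 active warps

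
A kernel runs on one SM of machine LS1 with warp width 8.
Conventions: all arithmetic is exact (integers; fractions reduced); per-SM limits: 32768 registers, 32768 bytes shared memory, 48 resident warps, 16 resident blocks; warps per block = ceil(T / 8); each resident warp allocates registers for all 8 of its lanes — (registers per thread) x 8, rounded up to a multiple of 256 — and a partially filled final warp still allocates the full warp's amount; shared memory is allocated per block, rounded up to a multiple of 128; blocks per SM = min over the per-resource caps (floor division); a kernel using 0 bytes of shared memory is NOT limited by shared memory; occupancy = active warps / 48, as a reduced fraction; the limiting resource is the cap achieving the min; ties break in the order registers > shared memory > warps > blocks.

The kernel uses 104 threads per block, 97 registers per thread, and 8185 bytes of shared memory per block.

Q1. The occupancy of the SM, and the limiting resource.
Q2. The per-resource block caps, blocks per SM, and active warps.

Answer: occupancy 13/24, limited by registers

registers: 2 blocks
shared memory: 4 blocks
warps: 3 blocks
blocks: 16 blocks

Answer: 2 blocks, 26 active warps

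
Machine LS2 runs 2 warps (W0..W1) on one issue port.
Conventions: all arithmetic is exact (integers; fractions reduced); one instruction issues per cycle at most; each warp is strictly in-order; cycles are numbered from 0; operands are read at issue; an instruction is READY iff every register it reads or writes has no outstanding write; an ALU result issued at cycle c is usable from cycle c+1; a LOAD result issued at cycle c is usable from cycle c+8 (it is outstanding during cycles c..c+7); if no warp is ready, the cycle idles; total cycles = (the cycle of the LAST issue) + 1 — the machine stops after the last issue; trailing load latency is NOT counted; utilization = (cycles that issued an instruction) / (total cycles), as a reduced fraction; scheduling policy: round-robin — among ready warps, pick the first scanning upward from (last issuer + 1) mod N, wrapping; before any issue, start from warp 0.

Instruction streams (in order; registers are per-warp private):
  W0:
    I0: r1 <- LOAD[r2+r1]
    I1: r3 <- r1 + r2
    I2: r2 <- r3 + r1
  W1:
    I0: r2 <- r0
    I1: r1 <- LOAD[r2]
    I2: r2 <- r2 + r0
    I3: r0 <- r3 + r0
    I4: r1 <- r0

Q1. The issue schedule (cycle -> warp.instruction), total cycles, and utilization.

cycle 0: W0.I0
cycle 1: W1.I0
cycle 2: W1.I1
cycle 3: W1.I2
cycle 4: W1.I3
cycle 5: idle
cycle 6: idle
cycle 7: idle
cycle 8: W0.I1
cycle 9: W0.I2
cycle 10: W1.I4

Answer: 11 cycles, utilization 8/11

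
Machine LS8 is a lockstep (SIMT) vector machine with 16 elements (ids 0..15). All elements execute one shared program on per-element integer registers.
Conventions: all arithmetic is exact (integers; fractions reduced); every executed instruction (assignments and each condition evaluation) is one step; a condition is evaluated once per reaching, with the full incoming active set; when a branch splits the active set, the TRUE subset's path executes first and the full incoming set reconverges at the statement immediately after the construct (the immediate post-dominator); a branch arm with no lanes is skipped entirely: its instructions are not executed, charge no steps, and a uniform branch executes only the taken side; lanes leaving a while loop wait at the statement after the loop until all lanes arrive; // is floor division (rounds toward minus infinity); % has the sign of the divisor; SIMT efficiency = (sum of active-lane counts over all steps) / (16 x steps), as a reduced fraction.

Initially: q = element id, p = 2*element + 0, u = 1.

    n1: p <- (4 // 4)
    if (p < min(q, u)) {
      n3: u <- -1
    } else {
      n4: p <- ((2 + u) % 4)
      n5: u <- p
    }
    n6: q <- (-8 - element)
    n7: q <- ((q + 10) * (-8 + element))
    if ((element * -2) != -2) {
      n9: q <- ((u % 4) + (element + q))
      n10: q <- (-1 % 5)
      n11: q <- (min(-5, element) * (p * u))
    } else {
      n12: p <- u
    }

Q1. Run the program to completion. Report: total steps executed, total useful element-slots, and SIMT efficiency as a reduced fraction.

Answer: 11 steps, 158 useful, 79/88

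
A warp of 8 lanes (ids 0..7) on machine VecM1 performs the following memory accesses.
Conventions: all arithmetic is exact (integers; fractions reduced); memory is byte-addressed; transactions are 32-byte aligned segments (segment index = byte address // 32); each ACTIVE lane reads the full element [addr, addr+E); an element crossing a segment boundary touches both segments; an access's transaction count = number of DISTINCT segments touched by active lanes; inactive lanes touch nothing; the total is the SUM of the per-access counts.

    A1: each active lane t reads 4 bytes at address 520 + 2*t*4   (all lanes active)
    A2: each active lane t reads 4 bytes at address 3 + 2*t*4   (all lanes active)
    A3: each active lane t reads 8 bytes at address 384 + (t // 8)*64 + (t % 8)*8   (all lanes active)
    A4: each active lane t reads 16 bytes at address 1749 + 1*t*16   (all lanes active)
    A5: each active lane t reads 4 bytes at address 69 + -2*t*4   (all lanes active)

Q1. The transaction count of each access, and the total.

A1: 3 transactions
A2: 2 transactions
A3: 2 transactions
A4: 5 transactions
A5: 3 transactions

Answer: 3,2,2,5,3; total 15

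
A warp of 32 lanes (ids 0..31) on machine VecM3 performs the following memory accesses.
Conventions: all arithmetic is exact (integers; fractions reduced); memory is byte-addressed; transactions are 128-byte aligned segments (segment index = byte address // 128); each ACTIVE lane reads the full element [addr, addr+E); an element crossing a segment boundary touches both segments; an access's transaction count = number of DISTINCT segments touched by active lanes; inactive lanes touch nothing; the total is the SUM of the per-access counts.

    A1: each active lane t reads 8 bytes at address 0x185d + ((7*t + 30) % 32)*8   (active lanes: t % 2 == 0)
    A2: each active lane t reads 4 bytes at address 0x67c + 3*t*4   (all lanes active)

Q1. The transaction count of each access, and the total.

A1: 3 transactions
A2: 4 transactions

Answer: 3,4; total 7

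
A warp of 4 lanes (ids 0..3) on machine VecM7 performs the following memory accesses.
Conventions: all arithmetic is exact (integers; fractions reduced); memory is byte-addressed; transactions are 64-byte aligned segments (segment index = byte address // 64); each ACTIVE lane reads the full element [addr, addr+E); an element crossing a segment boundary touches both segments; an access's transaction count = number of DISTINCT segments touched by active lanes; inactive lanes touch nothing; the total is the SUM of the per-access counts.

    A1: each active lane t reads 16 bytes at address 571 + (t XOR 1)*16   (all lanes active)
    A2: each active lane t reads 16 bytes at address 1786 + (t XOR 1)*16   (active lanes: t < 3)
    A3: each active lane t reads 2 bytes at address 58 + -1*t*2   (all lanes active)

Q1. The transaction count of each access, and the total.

A1: 2 transactions
A2: 2 transactions
A3: 1 transaction

Answer: 2,2,1; total 5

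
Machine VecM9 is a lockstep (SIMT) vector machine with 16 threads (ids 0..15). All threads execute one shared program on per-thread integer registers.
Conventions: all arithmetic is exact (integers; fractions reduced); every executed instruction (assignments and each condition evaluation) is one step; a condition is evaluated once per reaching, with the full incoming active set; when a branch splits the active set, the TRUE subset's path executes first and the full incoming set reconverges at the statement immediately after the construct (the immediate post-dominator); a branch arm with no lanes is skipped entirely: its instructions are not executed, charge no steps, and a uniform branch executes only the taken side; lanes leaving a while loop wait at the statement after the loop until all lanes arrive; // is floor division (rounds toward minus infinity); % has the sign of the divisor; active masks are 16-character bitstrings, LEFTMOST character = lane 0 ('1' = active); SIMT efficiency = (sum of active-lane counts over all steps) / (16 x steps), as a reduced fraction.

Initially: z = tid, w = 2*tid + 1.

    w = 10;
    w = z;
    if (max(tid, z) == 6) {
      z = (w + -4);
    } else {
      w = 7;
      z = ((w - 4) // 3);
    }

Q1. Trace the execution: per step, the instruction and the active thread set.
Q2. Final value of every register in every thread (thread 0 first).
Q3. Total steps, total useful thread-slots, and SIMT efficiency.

step 0: w <- 10                      1111111111111111
step 1: w <- z                       1111111111111111
step 2: eval (max(tid, z) == 6)      1111111111111111
step 3: z <- (w + -4)                0000001000000000
step 4: w <- 7                       1111110111111111
step 5: z <- ((w - 4) // 3)          1111110111111111

Answer: 6 steps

z: 1,1,1,1,1,1,2,1,1,1,1,1,1,1,1,1
w: 7,7,7,7,7,7,6,7,7,7,7,7,7,7,7,7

steps = 6; useful = 79; efficiency = 79/96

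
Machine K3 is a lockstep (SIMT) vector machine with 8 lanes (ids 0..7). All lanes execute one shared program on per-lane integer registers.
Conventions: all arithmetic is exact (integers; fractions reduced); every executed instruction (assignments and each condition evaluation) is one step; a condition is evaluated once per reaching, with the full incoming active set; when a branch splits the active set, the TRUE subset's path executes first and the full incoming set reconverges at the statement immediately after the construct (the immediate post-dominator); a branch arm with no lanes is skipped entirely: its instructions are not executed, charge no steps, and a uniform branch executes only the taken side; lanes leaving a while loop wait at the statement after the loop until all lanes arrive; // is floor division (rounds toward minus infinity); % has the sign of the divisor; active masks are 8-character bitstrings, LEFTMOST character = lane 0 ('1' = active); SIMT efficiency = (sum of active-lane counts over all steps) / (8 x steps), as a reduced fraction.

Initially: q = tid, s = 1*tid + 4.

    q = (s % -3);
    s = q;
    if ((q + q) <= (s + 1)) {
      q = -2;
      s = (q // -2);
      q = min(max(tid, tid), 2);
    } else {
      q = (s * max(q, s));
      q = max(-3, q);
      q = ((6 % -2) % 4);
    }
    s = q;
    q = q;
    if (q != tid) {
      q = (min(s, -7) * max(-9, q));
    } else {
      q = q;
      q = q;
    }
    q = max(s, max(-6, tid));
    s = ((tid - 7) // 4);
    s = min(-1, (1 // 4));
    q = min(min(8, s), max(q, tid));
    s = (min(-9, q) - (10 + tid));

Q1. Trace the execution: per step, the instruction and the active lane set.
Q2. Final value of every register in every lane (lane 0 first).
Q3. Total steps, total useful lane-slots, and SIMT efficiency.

step 0: q <- (s % -3)                11111111
step 1: s <- q                       11111111
step 2: eval ((q + q) <= (s + 1))    11111111
step 3: q <- -2                      11111111
step 4: s <- (q // -2)               11111111
step 5: q <- min(max(tid, tid), 2)   11111111
step 6: s <- q                       11111111
step 7: q <- q                       11111111
step 8: eval (q != tid)              11111111
step 9: q <- (min(s, -7) * max(-9, q)) 00011111
step 10: q <- q                       11100000
step 11: q <- q                       11100000
step 12: q <- max(s, max(-6, tid))    11111111
step 13: s <- ((tid - 7) // 4)        11111111
step 14: s <- min(-1, (1 // 4))       11111111
step 15: q <- min(min(8, s), max(q, tid)) 11111111
step 16: s <- (min(-9, q) - (10 + tid)) 11111111

Answer: 17 steps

q: -1,-1,-1,-1,-1,-1,-1,-1
s: -19,-20,-21,-22,-23,-24,-25,-26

steps = 17; useful = 123; efficiency = 123/136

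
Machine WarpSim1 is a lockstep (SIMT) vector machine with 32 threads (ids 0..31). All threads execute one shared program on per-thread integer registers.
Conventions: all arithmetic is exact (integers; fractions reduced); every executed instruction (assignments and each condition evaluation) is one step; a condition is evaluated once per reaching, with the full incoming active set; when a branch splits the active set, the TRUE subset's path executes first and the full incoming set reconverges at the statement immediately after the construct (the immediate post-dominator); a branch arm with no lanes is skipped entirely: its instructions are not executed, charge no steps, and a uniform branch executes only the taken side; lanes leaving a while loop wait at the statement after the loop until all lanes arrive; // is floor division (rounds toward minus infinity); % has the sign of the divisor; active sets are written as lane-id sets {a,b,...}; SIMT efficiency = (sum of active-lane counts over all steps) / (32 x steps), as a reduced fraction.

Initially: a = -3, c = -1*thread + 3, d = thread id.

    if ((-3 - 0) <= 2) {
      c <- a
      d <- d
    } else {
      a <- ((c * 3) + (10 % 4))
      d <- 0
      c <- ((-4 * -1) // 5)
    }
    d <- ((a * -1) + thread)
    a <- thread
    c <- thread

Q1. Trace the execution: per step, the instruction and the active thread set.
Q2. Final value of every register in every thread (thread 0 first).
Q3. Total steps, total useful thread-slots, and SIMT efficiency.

step 0: eval ((-3 - 0) <= 2)         {0,1,2,3,4,5,6,7,8,9,10,11,12,13,14,15,16,17,18,19,20,21,22,23,24,25,26,27,28,29,30,31}
step 1: c <- a                       {0,1,2,3,4,5,6,7,8,9,10,11,12,13,14,15,16,17,18,19,20,21,22,23,24,25,26,27,28,29,30,31}
step 2: d <- d                       {0,1,2,3,4,5,6,7,8,9,10,11,12,13,14,15,16,17,18,19,20,21,22,23,24,25,26,27,28,29,30,31}
step 3: d <- ((a * -1) + thread)     {0,1,2,3,4,5,6,7,8,9,10,11,12,13,14,15,16,17,18,19,20,21,22,23,24,25,26,27,28,29,30,31}
step 4: a <- thread                  {0,1,2,3,4,5,6,7,8,9,10,11,12,13,14,15,16,17,18,19,20,21,22,23,24,25,26,27,28,29,30,31}
step 5: c <- thread                  {0,1,2,3,4,5,6,7,8,9,10,11,12,13,14,15,16,17,18,19,20,21,22,23,24,25,26,27,28,29,30,31}

Answer: 6 steps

a: 0,1,2,3,4,5,6,7,8,9,10,11,12,13,14,15,16,17,18,19,20,21,22,23,24,25,26,27,28,29,30,31
c: 0,1,2,3,4,5,6,7,8,9,10,11,12,13,14,15,16,17,18,19,20,21,22,23,24,25,26,27,28,29,30,31
d: 3,4,5,6,7,8,9,10,11,12,13,14,15,16,17,18,19,20,21,22,23,24,25,26,27,28,29,30,31,32,33,34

steps = 6; useful = 192; efficiency = 192/192 = 1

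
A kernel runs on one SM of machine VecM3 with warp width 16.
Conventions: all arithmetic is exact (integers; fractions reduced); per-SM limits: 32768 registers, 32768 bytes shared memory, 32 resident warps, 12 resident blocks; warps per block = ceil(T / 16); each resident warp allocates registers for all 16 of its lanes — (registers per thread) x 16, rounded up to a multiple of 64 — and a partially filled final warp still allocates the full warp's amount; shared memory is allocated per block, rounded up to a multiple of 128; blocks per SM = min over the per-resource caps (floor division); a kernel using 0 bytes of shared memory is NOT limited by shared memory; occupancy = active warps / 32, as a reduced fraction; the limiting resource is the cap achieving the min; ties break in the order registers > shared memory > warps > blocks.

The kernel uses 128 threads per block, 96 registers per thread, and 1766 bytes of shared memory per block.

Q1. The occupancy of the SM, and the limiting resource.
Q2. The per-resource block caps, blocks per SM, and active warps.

Answer: occupancy 1/2, limited by registers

registers: 2 blocks
shared memory: 18 blocks
warps: 4 blocks
blocks: 12 blocks

Answer: 2 blocks, 16 active warps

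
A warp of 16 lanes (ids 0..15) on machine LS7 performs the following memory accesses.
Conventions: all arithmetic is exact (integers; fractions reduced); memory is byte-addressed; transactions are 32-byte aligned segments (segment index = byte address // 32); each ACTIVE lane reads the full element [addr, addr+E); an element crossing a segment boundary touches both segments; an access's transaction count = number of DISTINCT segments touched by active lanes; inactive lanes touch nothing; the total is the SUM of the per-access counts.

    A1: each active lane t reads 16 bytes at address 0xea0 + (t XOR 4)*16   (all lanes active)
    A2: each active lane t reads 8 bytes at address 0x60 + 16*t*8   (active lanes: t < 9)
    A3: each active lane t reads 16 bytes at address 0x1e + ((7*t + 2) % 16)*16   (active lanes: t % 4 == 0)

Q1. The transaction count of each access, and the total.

A1: 8 transactions
A2: 9 transactions
A3: 8 transactions

Answer: 8,9,8; total 25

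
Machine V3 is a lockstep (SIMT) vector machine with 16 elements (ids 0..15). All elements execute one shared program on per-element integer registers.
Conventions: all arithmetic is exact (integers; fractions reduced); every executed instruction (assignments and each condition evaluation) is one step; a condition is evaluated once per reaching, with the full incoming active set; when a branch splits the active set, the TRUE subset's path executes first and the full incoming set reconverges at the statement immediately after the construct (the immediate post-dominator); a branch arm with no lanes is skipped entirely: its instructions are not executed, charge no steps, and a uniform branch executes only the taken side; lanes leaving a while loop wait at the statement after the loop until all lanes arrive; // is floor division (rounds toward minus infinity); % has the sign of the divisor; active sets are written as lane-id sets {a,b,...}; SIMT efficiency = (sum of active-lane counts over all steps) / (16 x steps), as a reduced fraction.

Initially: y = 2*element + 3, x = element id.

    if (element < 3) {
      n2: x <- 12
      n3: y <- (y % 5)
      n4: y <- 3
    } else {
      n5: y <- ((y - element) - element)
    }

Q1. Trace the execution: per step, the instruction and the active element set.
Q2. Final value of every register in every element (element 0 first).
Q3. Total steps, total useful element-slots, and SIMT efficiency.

step 0: eval (element < 3)           {0,1,2,3,4,5,6,7,8,9,10,11,12,13,14,15}
step 1: x <- 12                      {0,1,2}
step 2: y <- (y % 5)                 {0,1,2}
step 3: y <- 3                       {0,1,2}
step 4: y <- ((y - element) - element) {3,4,5,6,7,8,9,10,11,12,13,14,15}

Answer: 5 steps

y: 3,3,3,3,3,3,3,3,3,3,3,3,3,3,3,3
x: 12,12,12,3,4,5,6,7,8,9,10,11,12,13,14,15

steps = 5; useful = 38; efficiency = 38/80 = 19/40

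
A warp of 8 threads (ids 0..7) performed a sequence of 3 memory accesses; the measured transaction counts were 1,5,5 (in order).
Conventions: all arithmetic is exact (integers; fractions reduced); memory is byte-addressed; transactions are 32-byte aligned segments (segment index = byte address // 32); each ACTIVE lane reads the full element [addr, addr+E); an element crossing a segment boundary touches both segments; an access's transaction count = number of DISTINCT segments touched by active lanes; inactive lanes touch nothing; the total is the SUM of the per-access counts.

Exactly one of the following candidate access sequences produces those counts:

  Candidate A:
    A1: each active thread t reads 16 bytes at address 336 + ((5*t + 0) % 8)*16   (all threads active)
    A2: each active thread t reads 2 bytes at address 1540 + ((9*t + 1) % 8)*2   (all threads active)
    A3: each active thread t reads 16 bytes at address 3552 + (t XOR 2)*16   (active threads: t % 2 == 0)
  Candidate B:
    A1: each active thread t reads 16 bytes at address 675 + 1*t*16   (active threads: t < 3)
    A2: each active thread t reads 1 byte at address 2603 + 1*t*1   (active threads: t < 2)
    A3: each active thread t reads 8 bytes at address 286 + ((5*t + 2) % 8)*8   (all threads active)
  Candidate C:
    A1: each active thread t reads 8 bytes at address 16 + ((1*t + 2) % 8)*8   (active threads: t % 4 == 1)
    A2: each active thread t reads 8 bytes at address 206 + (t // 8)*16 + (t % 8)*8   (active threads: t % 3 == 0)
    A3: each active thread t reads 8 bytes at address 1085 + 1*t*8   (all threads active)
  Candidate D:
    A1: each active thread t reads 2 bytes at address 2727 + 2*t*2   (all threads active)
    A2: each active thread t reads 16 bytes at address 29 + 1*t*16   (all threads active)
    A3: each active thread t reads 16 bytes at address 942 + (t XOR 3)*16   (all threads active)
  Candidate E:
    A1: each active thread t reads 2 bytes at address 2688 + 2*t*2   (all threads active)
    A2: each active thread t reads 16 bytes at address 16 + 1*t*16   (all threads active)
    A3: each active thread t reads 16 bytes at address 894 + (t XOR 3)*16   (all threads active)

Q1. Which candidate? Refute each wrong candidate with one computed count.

A: A1 gives 5 transactions, not 1
B: A1 gives 2 transactions, not 1
C: A1 gives 2 transactions, not 1
D: A1 gives 2 transactions, not 1
E: all counts match (1,5,5)

Answer: E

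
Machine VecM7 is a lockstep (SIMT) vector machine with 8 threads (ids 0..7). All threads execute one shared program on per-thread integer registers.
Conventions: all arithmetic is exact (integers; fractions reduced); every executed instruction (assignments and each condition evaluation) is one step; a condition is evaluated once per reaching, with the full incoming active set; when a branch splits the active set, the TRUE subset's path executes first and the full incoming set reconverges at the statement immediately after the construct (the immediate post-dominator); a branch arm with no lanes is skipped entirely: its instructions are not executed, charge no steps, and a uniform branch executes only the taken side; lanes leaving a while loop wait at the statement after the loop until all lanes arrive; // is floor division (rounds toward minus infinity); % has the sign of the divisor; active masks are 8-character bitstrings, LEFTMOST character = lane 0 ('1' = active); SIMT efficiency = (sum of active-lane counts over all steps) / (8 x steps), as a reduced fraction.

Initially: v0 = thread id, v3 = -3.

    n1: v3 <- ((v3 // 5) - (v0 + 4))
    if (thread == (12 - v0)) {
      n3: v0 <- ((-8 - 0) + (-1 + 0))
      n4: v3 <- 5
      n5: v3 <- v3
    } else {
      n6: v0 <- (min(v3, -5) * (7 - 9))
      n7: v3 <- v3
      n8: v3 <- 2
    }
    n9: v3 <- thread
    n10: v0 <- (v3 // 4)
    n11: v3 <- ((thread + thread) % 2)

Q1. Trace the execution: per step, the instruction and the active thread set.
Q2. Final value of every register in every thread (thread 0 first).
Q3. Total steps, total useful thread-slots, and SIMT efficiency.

step 0: v3 <- ((v3 // 5) - (v0 + 4)) 11111111
step 1: eval (thread == (12 - v0))   11111111
step 2: v0 <- ((-8 - 0) + (-1 + 0))  00000010
step 3: v3 <- 5                      00000010
step 4: v3 <- v3                     00000010
step 5: v0 <- (min(v3, -5) * (7 - 9)) 11111101
step 6: v3 <- v3                     11111101
step 7: v3 <- 2                      11111101
step 8: v3 <- thread                 11111111
step 9: v0 <- (v3 // 4)              11111111
step 10: v3 <- ((thread + thread) % 2) 11111111

Answer: 11 steps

v0: 0,0,0,0,1,1,1,1
v3: 0,0,0,0,0,0,0,0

steps = 11; useful = 64; efficiency = 64/88 = 8/11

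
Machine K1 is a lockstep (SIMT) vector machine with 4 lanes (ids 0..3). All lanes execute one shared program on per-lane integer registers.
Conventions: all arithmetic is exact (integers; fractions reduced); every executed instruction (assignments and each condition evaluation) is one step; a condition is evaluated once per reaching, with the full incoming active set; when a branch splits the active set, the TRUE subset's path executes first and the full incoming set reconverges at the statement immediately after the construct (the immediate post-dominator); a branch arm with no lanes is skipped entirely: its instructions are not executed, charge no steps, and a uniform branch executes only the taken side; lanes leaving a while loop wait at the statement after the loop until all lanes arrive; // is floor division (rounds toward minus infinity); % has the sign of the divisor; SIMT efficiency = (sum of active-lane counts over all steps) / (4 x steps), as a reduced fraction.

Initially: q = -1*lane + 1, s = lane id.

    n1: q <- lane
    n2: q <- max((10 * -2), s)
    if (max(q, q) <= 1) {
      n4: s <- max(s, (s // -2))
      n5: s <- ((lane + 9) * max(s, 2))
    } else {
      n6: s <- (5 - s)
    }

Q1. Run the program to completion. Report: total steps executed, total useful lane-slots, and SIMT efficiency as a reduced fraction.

Answer: 6 steps, 18 useful, 3/4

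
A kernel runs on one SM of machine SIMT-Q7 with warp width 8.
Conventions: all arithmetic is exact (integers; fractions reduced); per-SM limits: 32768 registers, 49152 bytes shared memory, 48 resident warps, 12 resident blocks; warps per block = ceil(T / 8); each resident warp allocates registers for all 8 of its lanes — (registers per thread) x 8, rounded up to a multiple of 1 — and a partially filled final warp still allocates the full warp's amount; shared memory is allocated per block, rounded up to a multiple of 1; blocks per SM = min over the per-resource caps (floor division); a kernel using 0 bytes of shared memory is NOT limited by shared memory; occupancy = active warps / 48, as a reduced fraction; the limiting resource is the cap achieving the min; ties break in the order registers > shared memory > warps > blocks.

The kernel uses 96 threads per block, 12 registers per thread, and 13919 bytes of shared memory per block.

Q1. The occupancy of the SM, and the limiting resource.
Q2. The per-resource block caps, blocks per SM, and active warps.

Answer: occupancy 3/4, limited by shared memory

registers: 28 blocks
shared memory: 3 blocks
warps: 4 blocks
blocks: 12 blocks

Answer: 3 blocks, 36 active warps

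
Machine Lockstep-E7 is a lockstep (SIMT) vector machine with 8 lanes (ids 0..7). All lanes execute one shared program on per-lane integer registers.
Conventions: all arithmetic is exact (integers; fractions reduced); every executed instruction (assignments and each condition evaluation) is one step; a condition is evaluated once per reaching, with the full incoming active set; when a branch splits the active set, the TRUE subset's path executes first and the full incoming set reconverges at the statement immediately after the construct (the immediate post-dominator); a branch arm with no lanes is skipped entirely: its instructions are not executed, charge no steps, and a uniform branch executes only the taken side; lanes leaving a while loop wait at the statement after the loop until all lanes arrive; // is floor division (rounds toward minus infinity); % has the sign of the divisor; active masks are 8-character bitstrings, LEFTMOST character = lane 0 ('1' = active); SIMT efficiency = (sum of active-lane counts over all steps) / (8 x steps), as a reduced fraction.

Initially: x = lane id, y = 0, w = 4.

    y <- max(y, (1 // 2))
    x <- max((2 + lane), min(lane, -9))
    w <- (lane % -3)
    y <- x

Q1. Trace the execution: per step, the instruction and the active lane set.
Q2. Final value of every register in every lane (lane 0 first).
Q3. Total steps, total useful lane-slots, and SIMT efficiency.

step 0: y <- max(y, (1 // 2))        11111111
step 1: x <- max((2 + lane), min(lane, -9)) 11111111
step 2: w <- (lane % -3)             11111111
step 3: y <- x                       11111111

Answer: 4 steps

x: 2,3,4,5,6,7,8,9
y: 2,3,4,5,6,7,8,9
w: 0,-2,-1,0,-2,-1,0,-2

steps = 4; useful = 32; efficiency = 32/32 = 1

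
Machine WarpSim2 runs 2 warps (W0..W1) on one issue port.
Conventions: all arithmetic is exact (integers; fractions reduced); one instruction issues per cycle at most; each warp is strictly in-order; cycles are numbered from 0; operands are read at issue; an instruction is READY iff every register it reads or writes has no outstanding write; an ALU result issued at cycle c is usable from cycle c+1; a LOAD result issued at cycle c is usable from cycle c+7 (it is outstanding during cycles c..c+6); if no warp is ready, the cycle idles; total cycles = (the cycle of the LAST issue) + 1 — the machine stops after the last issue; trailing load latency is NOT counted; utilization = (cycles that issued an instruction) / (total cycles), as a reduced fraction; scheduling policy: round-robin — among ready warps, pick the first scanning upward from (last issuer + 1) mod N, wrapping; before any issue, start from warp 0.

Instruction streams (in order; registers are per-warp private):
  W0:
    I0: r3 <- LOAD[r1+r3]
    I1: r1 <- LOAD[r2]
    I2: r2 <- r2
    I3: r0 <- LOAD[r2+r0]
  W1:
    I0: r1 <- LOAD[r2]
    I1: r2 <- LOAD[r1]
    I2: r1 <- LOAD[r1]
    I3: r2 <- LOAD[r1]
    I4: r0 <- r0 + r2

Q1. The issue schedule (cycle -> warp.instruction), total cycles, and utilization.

cycle 0: W0.I0
cycle 1: W1.I0
cycle 2: W0.I1
cycle 3: W0.I2
cycle 4: W0.I3
cycle 5: idle
cycle 6: idle
cycle 7: idle
cycle 8: W1.I1
cycle 9: W1.I2
cycle 10: idle
cycle 11: idle
cycle 12: idle
cycle 13: idle
cycle 14: idle
cycle 15: idle
cycle 16: W1.I3
cycle 17: idle
cycle 18: idle
cycle 19: idle
cycle 20: idle
cycle 21: idle
cycle 22: idle
cycle 23: W1.I4

Answer: 24 cycles, utilization 3/8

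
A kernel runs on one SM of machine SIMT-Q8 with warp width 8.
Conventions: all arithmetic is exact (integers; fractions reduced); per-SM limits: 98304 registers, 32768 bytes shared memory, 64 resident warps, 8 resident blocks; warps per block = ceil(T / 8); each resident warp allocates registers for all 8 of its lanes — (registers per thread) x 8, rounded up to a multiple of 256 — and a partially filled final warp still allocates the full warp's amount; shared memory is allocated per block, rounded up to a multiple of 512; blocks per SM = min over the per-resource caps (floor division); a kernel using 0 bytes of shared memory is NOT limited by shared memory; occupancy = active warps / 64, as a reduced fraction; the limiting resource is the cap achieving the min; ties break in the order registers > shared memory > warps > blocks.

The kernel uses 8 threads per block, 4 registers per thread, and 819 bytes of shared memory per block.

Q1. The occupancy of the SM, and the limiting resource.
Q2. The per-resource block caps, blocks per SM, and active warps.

Answer: occupancy 1/8, limited by blocks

registers: 384 blocks
shared memory: 32 blocks
warps: 64 blocks
blocks: 8 blocks

Answer: 8 blocks, 8 active warps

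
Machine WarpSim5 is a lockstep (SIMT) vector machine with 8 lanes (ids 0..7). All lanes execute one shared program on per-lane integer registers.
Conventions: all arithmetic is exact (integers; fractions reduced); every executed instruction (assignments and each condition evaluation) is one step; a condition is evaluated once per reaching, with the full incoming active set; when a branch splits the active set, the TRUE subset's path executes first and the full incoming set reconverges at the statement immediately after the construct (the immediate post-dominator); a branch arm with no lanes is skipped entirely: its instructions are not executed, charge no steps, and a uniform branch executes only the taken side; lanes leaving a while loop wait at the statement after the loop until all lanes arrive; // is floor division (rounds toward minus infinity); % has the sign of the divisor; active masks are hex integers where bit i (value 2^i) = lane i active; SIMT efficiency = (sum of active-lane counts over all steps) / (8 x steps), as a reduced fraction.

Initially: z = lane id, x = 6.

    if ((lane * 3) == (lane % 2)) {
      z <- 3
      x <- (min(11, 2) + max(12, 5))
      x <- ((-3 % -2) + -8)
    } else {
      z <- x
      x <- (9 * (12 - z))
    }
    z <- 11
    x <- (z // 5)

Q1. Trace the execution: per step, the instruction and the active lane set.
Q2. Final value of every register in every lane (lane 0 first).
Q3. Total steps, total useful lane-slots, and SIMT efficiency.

step 0: eval ((lane * 3) == (lane % 2)) 0xff
step 1: z <- 3                       0x01
step 2: x <- (min(11, 2) + max(12, 5)) 0x01
step 3: x <- ((-3 % -2) + -8)        0x01
step 4: z <- x                       0xfe
step 5: x <- (9 * (12 - z))          0xfe
step 6: z <- 11                      0xff
step 7: x <- (z // 5)                0xff

Answer: 8 steps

z: 11,11,11,11,11,11,11,11
x: 2,2,2,2,2,2,2,2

steps = 8; useful = 41; efficiency = 41/64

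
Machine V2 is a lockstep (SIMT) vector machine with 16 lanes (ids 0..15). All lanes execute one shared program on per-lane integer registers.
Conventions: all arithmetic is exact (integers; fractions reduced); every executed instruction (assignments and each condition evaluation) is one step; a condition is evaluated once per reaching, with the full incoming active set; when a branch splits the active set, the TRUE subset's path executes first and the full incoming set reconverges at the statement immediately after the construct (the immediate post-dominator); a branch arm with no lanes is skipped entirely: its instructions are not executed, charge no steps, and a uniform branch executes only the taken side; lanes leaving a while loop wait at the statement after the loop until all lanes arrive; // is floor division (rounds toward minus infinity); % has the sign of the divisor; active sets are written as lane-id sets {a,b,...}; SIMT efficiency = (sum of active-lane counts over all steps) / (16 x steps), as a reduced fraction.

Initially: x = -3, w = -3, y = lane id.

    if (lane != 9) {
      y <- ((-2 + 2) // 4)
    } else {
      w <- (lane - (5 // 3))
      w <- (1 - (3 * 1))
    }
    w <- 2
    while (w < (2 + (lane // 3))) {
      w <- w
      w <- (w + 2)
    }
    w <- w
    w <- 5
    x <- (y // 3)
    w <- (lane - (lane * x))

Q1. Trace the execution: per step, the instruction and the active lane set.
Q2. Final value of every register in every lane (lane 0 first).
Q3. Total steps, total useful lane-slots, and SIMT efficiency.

step 0: eval (lane != 9)             {0,1,2,3,4,5,6,7,8,9,10,11,12,13,14,15}
step 1: y <- ((-2 + 2) // 4)         {0,1,2,3,4,5,6,7,8,10,11,12,13,14,15}
step 2: w <- (lane - (5 // 3))       {9}
step 3: w <- (1 - (3 * 1))           {9}
step 4: w <- 2                       {0,1,2,3,4,5,6,7,8,9,10,11,12,13,14,15}
step 5: eval (w < (2 + (lane // 3))) {0,1,2,3,4,5,6,7,8,9,10,11,12,13,14,15}
step 6: w <- w                       {3,4,5,6,7,8,9,10,11,12,13,14,15}
step 7: w <- (w + 2)                 {3,4,5,6,7,8,9,10,11,12,13,14,15}
step 8: eval (w < (2 + (lane // 3))) {3,4,5,6,7,8,9,10,11,12,13,14,15}
step 9: w <- w                       {9,10,11,12,13,14,15}
step 10: w <- (w + 2)                 {9,10,11,12,13,14,15}
step 11: eval (w < (2 + (lane // 3))) {9,10,11,12,13,14,15}
step 12: w <- w                       {15}
step 13: w <- (w + 2)                 {15}
step 14: eval (w < (2 + (lane // 3))) {15}
step 15: w <- w                       {0,1,2,3,4,5,6,7,8,9,10,11,12,13,14,15}
step 16: w <- 5                       {0,1,2,3,4,5,6,7,8,9,10,11,12,13,14,15}
step 17: x <- (y // 3)                {0,1,2,3,4,5,6,7,8,9,10,11,12,13,14,15}
step 18: w <- (lane - (lane * x))     {0,1,2,3,4,5,6,7,8,9,10,11,12,13,14,15}

Answer: 19 steps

x: 0,0,0,0,0,0,0,0,0,3,0,0,0,0,0,0
w: 0,1,2,3,4,5,6,7,8,-18,10,11,12,13,14,15
y: 0,0,0,0,0,0,0,0,0,9,0,0,0,0,0,0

steps = 19; useful = 192; efficiency = 192/304 = 12/19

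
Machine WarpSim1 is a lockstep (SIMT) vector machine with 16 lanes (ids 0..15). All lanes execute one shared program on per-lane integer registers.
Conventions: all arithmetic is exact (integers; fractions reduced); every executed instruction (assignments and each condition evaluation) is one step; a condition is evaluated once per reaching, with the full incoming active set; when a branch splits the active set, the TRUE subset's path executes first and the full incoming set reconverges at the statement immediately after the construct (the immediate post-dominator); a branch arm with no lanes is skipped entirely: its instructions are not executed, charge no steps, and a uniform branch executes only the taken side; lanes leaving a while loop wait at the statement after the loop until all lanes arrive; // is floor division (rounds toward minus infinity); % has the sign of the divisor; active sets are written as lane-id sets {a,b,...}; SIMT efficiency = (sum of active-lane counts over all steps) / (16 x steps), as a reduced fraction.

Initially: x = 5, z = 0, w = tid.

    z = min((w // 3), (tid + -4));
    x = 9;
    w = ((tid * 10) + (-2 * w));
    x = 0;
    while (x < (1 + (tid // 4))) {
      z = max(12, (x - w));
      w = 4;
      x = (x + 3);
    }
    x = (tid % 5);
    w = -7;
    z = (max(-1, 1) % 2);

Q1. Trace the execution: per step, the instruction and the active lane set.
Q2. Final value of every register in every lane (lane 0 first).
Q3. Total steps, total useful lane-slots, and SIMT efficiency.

step 0: z <- min((w // 3), (tid + -4)) {0,1,2,3,4,5,6,7,8,9,10,11,12,13,14,15}
step 1: x <- 9                       {0,1,2,3,4,5,6,7,8,9,10,11,12,13,14,15}
step 2: w <- ((tid * 10) + (-2 * w)) {0,1,2,3,4,5,6,7,8,9,10,11,12,13,14,15}
step 3: x <- 0                       {0,1,2,3,4,5,6,7,8,9,10,11,12,13,14,15}
step 4: eval (x < (1 + (tid // 4)))  {0,1,2,3,4,5,6,7,8,9,10,11,12,13,14,15}
step 5: z <- max(12, (x - w))        {0,1,2,3,4,5,6,7,8,9,10,11,12,13,14,15}
step 6: w <- 4                       {0,1,2,3,4,5,6,7,8,9,10,11,12,13,14,15}
step 7: x <- (x + 3)                 {0,1,2,3,4,5,6,7,8,9,10,11,12,13,14,15}
step 8: eval (x < (1 + (tid // 4)))  {0,1,2,3,4,5,6,7,8,9,10,11,12,13,14,15}
step 9: z <- max(12, (x - w))        {12,13,14,15}
step 10: w <- 4                       {12,13,14,15}
step 11: x <- (x + 3)                 {12,13,14,15}
step 12: eval (x < (1 + (tid // 4)))  {12,13,14,15}
step 13: x <- (tid % 5)               {0,1,2,3,4,5,6,7,8,9,10,11,12,13,14,15}
step 14: w <- -7                      {0,1,2,3,4,5,6,7,8,9,10,11,12,13,14,15}
step 15: z <- (max(-1, 1) % 2)        {0,1,2,3,4,5,6,7,8,9,10,11,12,13,14,15}

Answer: 16 steps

x: 0,1,2,3,4,0,1,2,3,4,0,1,2,3,4,0
z: 1,1,1,1,1,1,1,1,1,1,1,1,1,1,1,1
w: -7,-7,-7,-7,-7,-7,-7,-7,-7,-7,-7,-7,-7,-7,-7,-7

steps = 16; useful = 208; efficiency = 208/256 = 13/16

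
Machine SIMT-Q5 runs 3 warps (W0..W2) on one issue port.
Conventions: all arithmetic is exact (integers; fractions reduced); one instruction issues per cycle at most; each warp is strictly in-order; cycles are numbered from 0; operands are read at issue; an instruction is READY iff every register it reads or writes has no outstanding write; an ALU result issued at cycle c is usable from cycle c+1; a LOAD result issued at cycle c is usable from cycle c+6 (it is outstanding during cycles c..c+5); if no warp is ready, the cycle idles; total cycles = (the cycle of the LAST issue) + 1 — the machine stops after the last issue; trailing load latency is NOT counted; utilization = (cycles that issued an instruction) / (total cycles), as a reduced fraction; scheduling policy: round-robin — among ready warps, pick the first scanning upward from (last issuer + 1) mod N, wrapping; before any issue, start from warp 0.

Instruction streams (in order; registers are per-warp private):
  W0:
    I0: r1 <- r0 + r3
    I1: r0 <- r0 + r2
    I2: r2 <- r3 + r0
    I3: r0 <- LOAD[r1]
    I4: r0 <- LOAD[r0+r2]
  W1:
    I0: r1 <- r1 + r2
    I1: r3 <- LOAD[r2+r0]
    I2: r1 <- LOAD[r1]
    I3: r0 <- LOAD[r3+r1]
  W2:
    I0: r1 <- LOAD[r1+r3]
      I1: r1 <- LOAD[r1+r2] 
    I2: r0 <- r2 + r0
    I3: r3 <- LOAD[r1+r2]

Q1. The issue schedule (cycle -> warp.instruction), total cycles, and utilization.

cycle 0: W0.I0
cycle 1: W1.I0
cycle 2: W2.I0
cycle 3: W0.I1
cycle 4: W1.I1
cycle 5: W0.I2
cycle 6: W1.I2
cycle 7: W0.I3
cycle 8: W2.I1
cycle 9: W2.I2
cycle 10: idle
cycle 11: idle
cycle 12: W1.I3
cycle 13: W0.I4
cycle 14: W2.I3

Answer: 15 cycles, utilization 13/15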